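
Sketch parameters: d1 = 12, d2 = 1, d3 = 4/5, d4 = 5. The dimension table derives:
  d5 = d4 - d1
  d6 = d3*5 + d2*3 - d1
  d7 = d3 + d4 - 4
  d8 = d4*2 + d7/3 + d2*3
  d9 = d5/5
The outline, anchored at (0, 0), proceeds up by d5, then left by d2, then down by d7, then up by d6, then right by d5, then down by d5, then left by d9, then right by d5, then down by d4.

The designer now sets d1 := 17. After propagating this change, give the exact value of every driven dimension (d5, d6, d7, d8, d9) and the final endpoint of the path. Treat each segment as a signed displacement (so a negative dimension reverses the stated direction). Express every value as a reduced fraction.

d5 = -12
d6 = -10
d7 = 9/5
d8 = 68/5
d9 = -12/5
endpoint = (-113/5, -84/5)

Apply edit: d1 := 17
  d5 = d4 - d1 = -12
  d6 = d3*5 + d2*3 - d1 = -10
  d7 = d3 + d4 - 4 = 9/5
  d8 = d4*2 + d7/3 + d2*3 = 68/5
  d9 = d5/5 = -12/5
Walk from origin (0, 0):
  seg 1: up by d5 = -12 → (0, -12)
  seg 2: left by d2 = 1 → (-1, -12)
  seg 3: down by d7 = 9/5 → (-1, -69/5)
  seg 4: up by d6 = -10 → (-1, -119/5)
  seg 5: right by d5 = -12 → (-13, -119/5)
  seg 6: down by d5 = -12 → (-13, -59/5)
  seg 7: left by d9 = -12/5 → (-53/5, -59/5)
  seg 8: right by d5 = -12 → (-113/5, -59/5)
  seg 9: down by d4 = 5 → (-113/5, -84/5)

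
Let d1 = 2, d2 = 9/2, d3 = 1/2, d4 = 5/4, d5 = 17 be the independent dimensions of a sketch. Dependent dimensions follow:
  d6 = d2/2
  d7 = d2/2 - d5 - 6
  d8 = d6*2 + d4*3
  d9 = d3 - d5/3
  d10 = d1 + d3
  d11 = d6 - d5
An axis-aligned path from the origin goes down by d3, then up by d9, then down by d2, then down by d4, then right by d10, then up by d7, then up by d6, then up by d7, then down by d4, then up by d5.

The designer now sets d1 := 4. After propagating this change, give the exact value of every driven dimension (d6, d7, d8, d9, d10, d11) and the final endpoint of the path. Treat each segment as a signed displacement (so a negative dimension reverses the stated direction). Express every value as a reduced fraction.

Apply edit: d1 := 4
  d6 = d2/2 = 9/4
  d7 = d2/2 - d5 - 6 = -83/4
  d8 = d6*2 + d4*3 = 33/4
  d9 = d3 - d5/3 = -31/6
  d10 = d1 + d3 = 9/2
  d11 = d6 - d5 = -59/4
Walk from origin (0, 0):
  seg 1: down by d3 = 1/2 → (0, -1/2)
  seg 2: up by d9 = -31/6 → (0, -17/3)
  seg 3: down by d2 = 9/2 → (0, -61/6)
  seg 4: down by d4 = 5/4 → (0, -137/12)
  seg 5: right by d10 = 9/2 → (9/2, -137/12)
  seg 6: up by d7 = -83/4 → (9/2, -193/6)
  seg 7: up by d6 = 9/4 → (9/2, -359/12)
  seg 8: up by d7 = -83/4 → (9/2, -152/3)
  seg 9: down by d4 = 5/4 → (9/2, -623/12)
  seg 10: up by d5 = 17 → (9/2, -419/12)

d6 = 9/4
d7 = -83/4
d8 = 33/4
d9 = -31/6
d10 = 9/2
d11 = -59/4
endpoint = (9/2, -419/12)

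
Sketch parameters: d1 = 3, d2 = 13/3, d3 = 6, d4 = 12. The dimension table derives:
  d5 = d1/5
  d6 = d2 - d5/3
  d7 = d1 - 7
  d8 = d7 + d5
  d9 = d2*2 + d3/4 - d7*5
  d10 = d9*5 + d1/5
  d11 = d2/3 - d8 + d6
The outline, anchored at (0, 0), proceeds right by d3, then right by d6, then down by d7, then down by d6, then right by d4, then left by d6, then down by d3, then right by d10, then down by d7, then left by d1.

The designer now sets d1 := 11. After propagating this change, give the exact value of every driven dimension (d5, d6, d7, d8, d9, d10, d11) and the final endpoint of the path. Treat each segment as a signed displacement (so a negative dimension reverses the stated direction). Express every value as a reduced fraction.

d5 = 11/5
d6 = 18/5
d7 = 4
d8 = 31/5
d9 = -59/6
d10 = -1409/30
d11 = -52/45
endpoint = (-1199/30, -88/5)

Apply edit: d1 := 11
  d5 = d1/5 = 11/5
  d6 = d2 - d5/3 = 18/5
  d7 = d1 - 7 = 4
  d8 = d7 + d5 = 31/5
  d9 = d2*2 + d3/4 - d7*5 = -59/6
  d10 = d9*5 + d1/5 = -1409/30
  d11 = d2/3 - d8 + d6 = -52/45
Walk from origin (0, 0):
  seg 1: right by d3 = 6 → (6, 0)
  seg 2: right by d6 = 18/5 → (48/5, 0)
  seg 3: down by d7 = 4 → (48/5, -4)
  seg 4: down by d6 = 18/5 → (48/5, -38/5)
  seg 5: right by d4 = 12 → (108/5, -38/5)
  seg 6: left by d6 = 18/5 → (18, -38/5)
  seg 7: down by d3 = 6 → (18, -68/5)
  seg 8: right by d10 = -1409/30 → (-869/30, -68/5)
  seg 9: down by d7 = 4 → (-869/30, -88/5)
  seg 10: left by d1 = 11 → (-1199/30, -88/5)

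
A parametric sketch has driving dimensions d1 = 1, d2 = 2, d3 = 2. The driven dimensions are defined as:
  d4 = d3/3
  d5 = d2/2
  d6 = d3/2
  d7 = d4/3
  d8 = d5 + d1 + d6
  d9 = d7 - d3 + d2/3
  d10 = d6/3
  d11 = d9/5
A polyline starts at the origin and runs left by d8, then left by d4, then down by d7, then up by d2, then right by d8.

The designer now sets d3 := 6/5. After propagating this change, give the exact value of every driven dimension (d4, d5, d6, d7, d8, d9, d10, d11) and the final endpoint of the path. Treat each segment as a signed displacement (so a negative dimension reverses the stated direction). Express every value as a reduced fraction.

Apply edit: d3 := 6/5
  d4 = d3/3 = 2/5
  d5 = d2/2 = 1
  d6 = d3/2 = 3/5
  d7 = d4/3 = 2/15
  d8 = d5 + d1 + d6 = 13/5
  d9 = d7 - d3 + d2/3 = -2/5
  d10 = d6/3 = 1/5
  d11 = d9/5 = -2/25
Walk from origin (0, 0):
  seg 1: left by d8 = 13/5 → (-13/5, 0)
  seg 2: left by d4 = 2/5 → (-3, 0)
  seg 3: down by d7 = 2/15 → (-3, -2/15)
  seg 4: up by d2 = 2 → (-3, 28/15)
  seg 5: right by d8 = 13/5 → (-2/5, 28/15)

d4 = 2/5
d5 = 1
d6 = 3/5
d7 = 2/15
d8 = 13/5
d9 = -2/5
d10 = 1/5
d11 = -2/25
endpoint = (-2/5, 28/15)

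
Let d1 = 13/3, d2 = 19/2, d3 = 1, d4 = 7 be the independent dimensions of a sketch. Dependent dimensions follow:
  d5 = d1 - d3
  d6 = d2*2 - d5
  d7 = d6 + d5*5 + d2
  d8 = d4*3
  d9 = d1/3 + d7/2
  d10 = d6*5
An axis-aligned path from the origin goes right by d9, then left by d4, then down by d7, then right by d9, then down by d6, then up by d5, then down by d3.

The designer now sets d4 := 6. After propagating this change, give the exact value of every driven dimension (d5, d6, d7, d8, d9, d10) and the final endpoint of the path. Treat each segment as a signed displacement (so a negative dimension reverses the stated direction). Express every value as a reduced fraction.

d5 = 10/3
d6 = 47/3
d7 = 251/6
d8 = 18
d9 = 805/36
d10 = 235/3
endpoint = (697/18, -331/6)

Apply edit: d4 := 6
  d5 = d1 - d3 = 10/3
  d6 = d2*2 - d5 = 47/3
  d7 = d6 + d5*5 + d2 = 251/6
  d8 = d4*3 = 18
  d9 = d1/3 + d7/2 = 805/36
  d10 = d6*5 = 235/3
Walk from origin (0, 0):
  seg 1: right by d9 = 805/36 → (805/36, 0)
  seg 2: left by d4 = 6 → (589/36, 0)
  seg 3: down by d7 = 251/6 → (589/36, -251/6)
  seg 4: right by d9 = 805/36 → (697/18, -251/6)
  seg 5: down by d6 = 47/3 → (697/18, -115/2)
  seg 6: up by d5 = 10/3 → (697/18, -325/6)
  seg 7: down by d3 = 1 → (697/18, -331/6)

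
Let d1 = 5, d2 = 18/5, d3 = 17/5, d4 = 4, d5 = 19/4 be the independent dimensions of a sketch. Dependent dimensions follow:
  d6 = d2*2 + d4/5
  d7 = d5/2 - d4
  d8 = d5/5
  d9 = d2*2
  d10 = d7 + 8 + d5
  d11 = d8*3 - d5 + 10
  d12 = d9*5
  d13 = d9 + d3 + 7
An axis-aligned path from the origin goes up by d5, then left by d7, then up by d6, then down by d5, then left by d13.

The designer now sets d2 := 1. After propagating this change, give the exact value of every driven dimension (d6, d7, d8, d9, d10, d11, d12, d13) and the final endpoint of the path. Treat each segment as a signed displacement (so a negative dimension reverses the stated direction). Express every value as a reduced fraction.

Apply edit: d2 := 1
  d6 = d2*2 + d4/5 = 14/5
  d7 = d5/2 - d4 = -13/8
  d8 = d5/5 = 19/20
  d9 = d2*2 = 2
  d10 = d7 + 8 + d5 = 89/8
  d11 = d8*3 - d5 + 10 = 81/10
  d12 = d9*5 = 10
  d13 = d9 + d3 + 7 = 62/5
Walk from origin (0, 0):
  seg 1: up by d5 = 19/4 → (0, 19/4)
  seg 2: left by d7 = -13/8 → (13/8, 19/4)
  seg 3: up by d6 = 14/5 → (13/8, 151/20)
  seg 4: down by d5 = 19/4 → (13/8, 14/5)
  seg 5: left by d13 = 62/5 → (-431/40, 14/5)

d6 = 14/5
d7 = -13/8
d8 = 19/20
d9 = 2
d10 = 89/8
d11 = 81/10
d12 = 10
d13 = 62/5
endpoint = (-431/40, 14/5)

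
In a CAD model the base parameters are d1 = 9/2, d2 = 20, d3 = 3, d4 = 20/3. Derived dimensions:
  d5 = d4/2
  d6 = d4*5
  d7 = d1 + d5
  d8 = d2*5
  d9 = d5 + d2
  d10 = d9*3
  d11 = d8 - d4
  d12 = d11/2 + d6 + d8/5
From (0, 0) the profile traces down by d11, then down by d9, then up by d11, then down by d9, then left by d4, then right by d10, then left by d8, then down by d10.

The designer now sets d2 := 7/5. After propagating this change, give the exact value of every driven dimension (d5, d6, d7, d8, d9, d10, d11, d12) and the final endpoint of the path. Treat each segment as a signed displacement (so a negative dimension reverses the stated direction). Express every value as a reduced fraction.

Apply edit: d2 := 7/5
  d5 = d4/2 = 10/3
  d6 = d4*5 = 100/3
  d7 = d1 + d5 = 47/6
  d8 = d2*5 = 7
  d9 = d5 + d2 = 71/15
  d10 = d9*3 = 71/5
  d11 = d8 - d4 = 1/3
  d12 = d11/2 + d6 + d8/5 = 349/10
Walk from origin (0, 0):
  seg 1: down by d11 = 1/3 → (0, -1/3)
  seg 2: down by d9 = 71/15 → (0, -76/15)
  seg 3: up by d11 = 1/3 → (0, -71/15)
  seg 4: down by d9 = 71/15 → (0, -142/15)
  seg 5: left by d4 = 20/3 → (-20/3, -142/15)
  seg 6: right by d10 = 71/5 → (113/15, -142/15)
  seg 7: left by d8 = 7 → (8/15, -142/15)
  seg 8: down by d10 = 71/5 → (8/15, -71/3)

d5 = 10/3
d6 = 100/3
d7 = 47/6
d8 = 7
d9 = 71/15
d10 = 71/5
d11 = 1/3
d12 = 349/10
endpoint = (8/15, -71/3)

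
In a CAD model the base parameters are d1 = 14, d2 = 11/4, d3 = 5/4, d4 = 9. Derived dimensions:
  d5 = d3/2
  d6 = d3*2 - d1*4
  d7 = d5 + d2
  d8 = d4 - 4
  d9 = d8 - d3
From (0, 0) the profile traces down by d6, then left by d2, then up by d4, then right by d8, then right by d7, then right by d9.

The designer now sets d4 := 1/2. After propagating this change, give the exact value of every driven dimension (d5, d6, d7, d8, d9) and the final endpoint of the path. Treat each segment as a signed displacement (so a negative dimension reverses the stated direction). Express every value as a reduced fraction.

Apply edit: d4 := 1/2
  d5 = d3/2 = 5/8
  d6 = d3*2 - d1*4 = -107/2
  d7 = d5 + d2 = 27/8
  d8 = d4 - 4 = -7/2
  d9 = d8 - d3 = -19/4
Walk from origin (0, 0):
  seg 1: down by d6 = -107/2 → (0, 107/2)
  seg 2: left by d2 = 11/4 → (-11/4, 107/2)
  seg 3: up by d4 = 1/2 → (-11/4, 54)
  seg 4: right by d8 = -7/2 → (-25/4, 54)
  seg 5: right by d7 = 27/8 → (-23/8, 54)
  seg 6: right by d9 = -19/4 → (-61/8, 54)

d5 = 5/8
d6 = -107/2
d7 = 27/8
d8 = -7/2
d9 = -19/4
endpoint = (-61/8, 54)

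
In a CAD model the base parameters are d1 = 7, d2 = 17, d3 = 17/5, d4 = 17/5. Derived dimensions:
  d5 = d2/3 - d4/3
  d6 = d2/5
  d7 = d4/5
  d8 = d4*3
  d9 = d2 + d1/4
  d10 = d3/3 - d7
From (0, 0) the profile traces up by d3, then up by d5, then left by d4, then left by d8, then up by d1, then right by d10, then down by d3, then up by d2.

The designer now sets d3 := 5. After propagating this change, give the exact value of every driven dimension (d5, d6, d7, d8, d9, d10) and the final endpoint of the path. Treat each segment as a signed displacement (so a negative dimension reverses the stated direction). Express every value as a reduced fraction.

Apply edit: d3 := 5
  d5 = d2/3 - d4/3 = 68/15
  d6 = d2/5 = 17/5
  d7 = d4/5 = 17/25
  d8 = d4*3 = 51/5
  d9 = d2 + d1/4 = 75/4
  d10 = d3/3 - d7 = 74/75
Walk from origin (0, 0):
  seg 1: up by d3 = 5 → (0, 5)
  seg 2: up by d5 = 68/15 → (0, 143/15)
  seg 3: left by d4 = 17/5 → (-17/5, 143/15)
  seg 4: left by d8 = 51/5 → (-68/5, 143/15)
  seg 5: up by d1 = 7 → (-68/5, 248/15)
  seg 6: right by d10 = 74/75 → (-946/75, 248/15)
  seg 7: down by d3 = 5 → (-946/75, 173/15)
  seg 8: up by d2 = 17 → (-946/75, 428/15)

d5 = 68/15
d6 = 17/5
d7 = 17/25
d8 = 51/5
d9 = 75/4
d10 = 74/75
endpoint = (-946/75, 428/15)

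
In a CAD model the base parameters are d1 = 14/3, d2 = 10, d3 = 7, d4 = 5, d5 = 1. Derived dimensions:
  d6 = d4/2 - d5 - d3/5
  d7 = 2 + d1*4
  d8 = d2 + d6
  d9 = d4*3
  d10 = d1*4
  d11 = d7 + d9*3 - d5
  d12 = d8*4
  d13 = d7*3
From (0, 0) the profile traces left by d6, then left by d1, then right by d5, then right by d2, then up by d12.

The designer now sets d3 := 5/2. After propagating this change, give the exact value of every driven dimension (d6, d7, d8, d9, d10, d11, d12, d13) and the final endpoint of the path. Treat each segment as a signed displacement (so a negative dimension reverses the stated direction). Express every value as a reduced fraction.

d6 = 1
d7 = 62/3
d8 = 11
d9 = 15
d10 = 56/3
d11 = 194/3
d12 = 44
d13 = 62
endpoint = (16/3, 44)

Apply edit: d3 := 5/2
  d6 = d4/2 - d5 - d3/5 = 1
  d7 = 2 + d1*4 = 62/3
  d8 = d2 + d6 = 11
  d9 = d4*3 = 15
  d10 = d1*4 = 56/3
  d11 = d7 + d9*3 - d5 = 194/3
  d12 = d8*4 = 44
  d13 = d7*3 = 62
Walk from origin (0, 0):
  seg 1: left by d6 = 1 → (-1, 0)
  seg 2: left by d1 = 14/3 → (-17/3, 0)
  seg 3: right by d5 = 1 → (-14/3, 0)
  seg 4: right by d2 = 10 → (16/3, 0)
  seg 5: up by d12 = 44 → (16/3, 44)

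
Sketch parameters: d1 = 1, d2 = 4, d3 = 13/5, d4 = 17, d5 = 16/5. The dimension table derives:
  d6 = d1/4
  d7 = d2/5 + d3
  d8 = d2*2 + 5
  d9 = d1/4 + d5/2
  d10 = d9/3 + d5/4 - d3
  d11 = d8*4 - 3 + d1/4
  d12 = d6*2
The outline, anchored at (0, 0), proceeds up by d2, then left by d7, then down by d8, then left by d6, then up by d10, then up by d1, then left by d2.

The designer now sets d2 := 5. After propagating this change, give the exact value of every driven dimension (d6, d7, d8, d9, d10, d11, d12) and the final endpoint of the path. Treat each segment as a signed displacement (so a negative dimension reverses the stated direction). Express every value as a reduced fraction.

Apply edit: d2 := 5
  d6 = d1/4 = 1/4
  d7 = d2/5 + d3 = 18/5
  d8 = d2*2 + 5 = 15
  d9 = d1/4 + d5/2 = 37/20
  d10 = d9/3 + d5/4 - d3 = -71/60
  d11 = d8*4 - 3 + d1/4 = 229/4
  d12 = d6*2 = 1/2
Walk from origin (0, 0):
  seg 1: up by d2 = 5 → (0, 5)
  seg 2: left by d7 = 18/5 → (-18/5, 5)
  seg 3: down by d8 = 15 → (-18/5, -10)
  seg 4: left by d6 = 1/4 → (-77/20, -10)
  seg 5: up by d10 = -71/60 → (-77/20, -671/60)
  seg 6: up by d1 = 1 → (-77/20, -611/60)
  seg 7: left by d2 = 5 → (-177/20, -611/60)

d6 = 1/4
d7 = 18/5
d8 = 15
d9 = 37/20
d10 = -71/60
d11 = 229/4
d12 = 1/2
endpoint = (-177/20, -611/60)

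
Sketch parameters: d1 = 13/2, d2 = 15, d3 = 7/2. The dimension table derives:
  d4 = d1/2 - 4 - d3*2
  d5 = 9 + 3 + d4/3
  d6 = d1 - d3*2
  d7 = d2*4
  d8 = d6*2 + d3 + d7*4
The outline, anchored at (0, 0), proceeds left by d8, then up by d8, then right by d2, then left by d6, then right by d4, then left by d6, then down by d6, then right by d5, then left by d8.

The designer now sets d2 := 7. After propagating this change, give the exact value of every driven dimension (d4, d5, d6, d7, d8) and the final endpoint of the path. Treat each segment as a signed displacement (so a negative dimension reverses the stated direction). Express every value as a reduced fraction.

d4 = -31/4
d5 = 113/12
d6 = -1/2
d7 = 28
d8 = 229/2
endpoint = (-658/3, 115)

Apply edit: d2 := 7
  d4 = d1/2 - 4 - d3*2 = -31/4
  d5 = 9 + 3 + d4/3 = 113/12
  d6 = d1 - d3*2 = -1/2
  d7 = d2*4 = 28
  d8 = d6*2 + d3 + d7*4 = 229/2
Walk from origin (0, 0):
  seg 1: left by d8 = 229/2 → (-229/2, 0)
  seg 2: up by d8 = 229/2 → (-229/2, 229/2)
  seg 3: right by d2 = 7 → (-215/2, 229/2)
  seg 4: left by d6 = -1/2 → (-107, 229/2)
  seg 5: right by d4 = -31/4 → (-459/4, 229/2)
  seg 6: left by d6 = -1/2 → (-457/4, 229/2)
  seg 7: down by d6 = -1/2 → (-457/4, 115)
  seg 8: right by d5 = 113/12 → (-629/6, 115)
  seg 9: left by d8 = 229/2 → (-658/3, 115)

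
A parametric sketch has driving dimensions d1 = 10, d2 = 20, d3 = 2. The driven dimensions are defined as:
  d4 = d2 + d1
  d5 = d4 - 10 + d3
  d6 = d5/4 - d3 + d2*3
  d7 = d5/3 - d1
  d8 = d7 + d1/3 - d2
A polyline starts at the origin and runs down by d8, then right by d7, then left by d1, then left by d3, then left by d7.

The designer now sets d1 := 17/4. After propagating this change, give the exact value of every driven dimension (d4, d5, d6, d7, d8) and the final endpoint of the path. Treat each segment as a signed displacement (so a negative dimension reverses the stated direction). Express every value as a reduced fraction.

d4 = 97/4
d5 = 65/4
d6 = 993/16
d7 = 7/6
d8 = -209/12
endpoint = (-25/4, 209/12)

Apply edit: d1 := 17/4
  d4 = d2 + d1 = 97/4
  d5 = d4 - 10 + d3 = 65/4
  d6 = d5/4 - d3 + d2*3 = 993/16
  d7 = d5/3 - d1 = 7/6
  d8 = d7 + d1/3 - d2 = -209/12
Walk from origin (0, 0):
  seg 1: down by d8 = -209/12 → (0, 209/12)
  seg 2: right by d7 = 7/6 → (7/6, 209/12)
  seg 3: left by d1 = 17/4 → (-37/12, 209/12)
  seg 4: left by d3 = 2 → (-61/12, 209/12)
  seg 5: left by d7 = 7/6 → (-25/4, 209/12)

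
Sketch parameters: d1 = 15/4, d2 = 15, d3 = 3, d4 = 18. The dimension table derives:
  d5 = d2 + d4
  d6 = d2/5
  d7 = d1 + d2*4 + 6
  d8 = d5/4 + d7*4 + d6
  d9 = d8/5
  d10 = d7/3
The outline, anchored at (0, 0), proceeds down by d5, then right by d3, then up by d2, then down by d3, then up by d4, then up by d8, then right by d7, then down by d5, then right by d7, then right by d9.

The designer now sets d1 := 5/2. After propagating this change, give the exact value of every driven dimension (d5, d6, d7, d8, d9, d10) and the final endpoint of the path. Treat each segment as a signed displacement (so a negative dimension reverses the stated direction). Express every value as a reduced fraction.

d5 = 33
d6 = 3
d7 = 137/2
d8 = 1141/4
d9 = 1141/20
d10 = 137/6
endpoint = (3941/20, 997/4)

Apply edit: d1 := 5/2
  d5 = d2 + d4 = 33
  d6 = d2/5 = 3
  d7 = d1 + d2*4 + 6 = 137/2
  d8 = d5/4 + d7*4 + d6 = 1141/4
  d9 = d8/5 = 1141/20
  d10 = d7/3 = 137/6
Walk from origin (0, 0):
  seg 1: down by d5 = 33 → (0, -33)
  seg 2: right by d3 = 3 → (3, -33)
  seg 3: up by d2 = 15 → (3, -18)
  seg 4: down by d3 = 3 → (3, -21)
  seg 5: up by d4 = 18 → (3, -3)
  seg 6: up by d8 = 1141/4 → (3, 1129/4)
  seg 7: right by d7 = 137/2 → (143/2, 1129/4)
  seg 8: down by d5 = 33 → (143/2, 997/4)
  seg 9: right by d7 = 137/2 → (140, 997/4)
  seg 10: right by d9 = 1141/20 → (3941/20, 997/4)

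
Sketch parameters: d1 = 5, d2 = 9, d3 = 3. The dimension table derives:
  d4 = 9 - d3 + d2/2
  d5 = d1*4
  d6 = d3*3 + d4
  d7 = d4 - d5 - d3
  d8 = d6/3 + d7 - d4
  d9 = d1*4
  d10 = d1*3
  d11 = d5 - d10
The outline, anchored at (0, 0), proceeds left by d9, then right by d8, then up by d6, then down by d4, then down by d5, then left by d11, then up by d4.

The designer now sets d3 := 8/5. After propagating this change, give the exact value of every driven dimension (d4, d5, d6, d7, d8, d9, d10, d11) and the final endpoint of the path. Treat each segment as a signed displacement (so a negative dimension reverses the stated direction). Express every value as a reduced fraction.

d4 = 119/10
d5 = 20
d6 = 167/10
d7 = -97/10
d8 = -481/30
d9 = 20
d10 = 15
d11 = 5
endpoint = (-1231/30, -33/10)

Apply edit: d3 := 8/5
  d4 = 9 - d3 + d2/2 = 119/10
  d5 = d1*4 = 20
  d6 = d3*3 + d4 = 167/10
  d7 = d4 - d5 - d3 = -97/10
  d8 = d6/3 + d7 - d4 = -481/30
  d9 = d1*4 = 20
  d10 = d1*3 = 15
  d11 = d5 - d10 = 5
Walk from origin (0, 0):
  seg 1: left by d9 = 20 → (-20, 0)
  seg 2: right by d8 = -481/30 → (-1081/30, 0)
  seg 3: up by d6 = 167/10 → (-1081/30, 167/10)
  seg 4: down by d4 = 119/10 → (-1081/30, 24/5)
  seg 5: down by d5 = 20 → (-1081/30, -76/5)
  seg 6: left by d11 = 5 → (-1231/30, -76/5)
  seg 7: up by d4 = 119/10 → (-1231/30, -33/10)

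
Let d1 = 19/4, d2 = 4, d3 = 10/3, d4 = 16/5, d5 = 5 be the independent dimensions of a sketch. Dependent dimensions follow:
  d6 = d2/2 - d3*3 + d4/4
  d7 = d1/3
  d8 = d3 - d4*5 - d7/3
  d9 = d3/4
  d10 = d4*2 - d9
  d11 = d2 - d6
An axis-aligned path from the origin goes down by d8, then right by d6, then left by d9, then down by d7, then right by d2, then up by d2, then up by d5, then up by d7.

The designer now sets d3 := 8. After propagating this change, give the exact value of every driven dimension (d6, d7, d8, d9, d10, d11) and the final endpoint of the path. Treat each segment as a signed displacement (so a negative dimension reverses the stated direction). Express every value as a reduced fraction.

Apply edit: d3 := 8
  d6 = d2/2 - d3*3 + d4/4 = -106/5
  d7 = d1/3 = 19/12
  d8 = d3 - d4*5 - d7/3 = -307/36
  d9 = d3/4 = 2
  d10 = d4*2 - d9 = 22/5
  d11 = d2 - d6 = 126/5
Walk from origin (0, 0):
  seg 1: down by d8 = -307/36 → (0, 307/36)
  seg 2: right by d6 = -106/5 → (-106/5, 307/36)
  seg 3: left by d9 = 2 → (-116/5, 307/36)
  seg 4: down by d7 = 19/12 → (-116/5, 125/18)
  seg 5: right by d2 = 4 → (-96/5, 125/18)
  seg 6: up by d2 = 4 → (-96/5, 197/18)
  seg 7: up by d5 = 5 → (-96/5, 287/18)
  seg 8: up by d7 = 19/12 → (-96/5, 631/36)

d6 = -106/5
d7 = 19/12
d8 = -307/36
d9 = 2
d10 = 22/5
d11 = 126/5
endpoint = (-96/5, 631/36)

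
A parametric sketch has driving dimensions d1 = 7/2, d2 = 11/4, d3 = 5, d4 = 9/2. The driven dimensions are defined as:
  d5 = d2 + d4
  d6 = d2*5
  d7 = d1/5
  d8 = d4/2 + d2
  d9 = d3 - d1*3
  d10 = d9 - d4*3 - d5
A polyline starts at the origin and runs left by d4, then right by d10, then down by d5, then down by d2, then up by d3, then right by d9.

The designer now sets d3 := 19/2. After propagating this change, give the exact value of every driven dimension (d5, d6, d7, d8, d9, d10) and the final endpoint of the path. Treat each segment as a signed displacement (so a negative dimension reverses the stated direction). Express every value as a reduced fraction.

Apply edit: d3 := 19/2
  d5 = d2 + d4 = 29/4
  d6 = d2*5 = 55/4
  d7 = d1/5 = 7/10
  d8 = d4/2 + d2 = 5
  d9 = d3 - d1*3 = -1
  d10 = d9 - d4*3 - d5 = -87/4
Walk from origin (0, 0):
  seg 1: left by d4 = 9/2 → (-9/2, 0)
  seg 2: right by d10 = -87/4 → (-105/4, 0)
  seg 3: down by d5 = 29/4 → (-105/4, -29/4)
  seg 4: down by d2 = 11/4 → (-105/4, -10)
  seg 5: up by d3 = 19/2 → (-105/4, -1/2)
  seg 6: right by d9 = -1 → (-109/4, -1/2)

d5 = 29/4
d6 = 55/4
d7 = 7/10
d8 = 5
d9 = -1
d10 = -87/4
endpoint = (-109/4, -1/2)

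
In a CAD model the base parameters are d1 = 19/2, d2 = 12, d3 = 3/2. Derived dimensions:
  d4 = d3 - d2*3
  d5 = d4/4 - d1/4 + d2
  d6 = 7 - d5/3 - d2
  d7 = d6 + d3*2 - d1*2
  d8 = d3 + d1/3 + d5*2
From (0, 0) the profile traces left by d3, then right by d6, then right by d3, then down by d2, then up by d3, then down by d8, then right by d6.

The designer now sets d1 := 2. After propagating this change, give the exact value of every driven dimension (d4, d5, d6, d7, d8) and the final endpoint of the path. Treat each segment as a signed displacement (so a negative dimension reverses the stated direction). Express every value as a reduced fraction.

Apply edit: d1 := 2
  d4 = d3 - d2*3 = -69/2
  d5 = d4/4 - d1/4 + d2 = 23/8
  d6 = 7 - d5/3 - d2 = -143/24
  d7 = d6 + d3*2 - d1*2 = -167/24
  d8 = d3 + d1/3 + d5*2 = 95/12
Walk from origin (0, 0):
  seg 1: left by d3 = 3/2 → (-3/2, 0)
  seg 2: right by d6 = -143/24 → (-179/24, 0)
  seg 3: right by d3 = 3/2 → (-143/24, 0)
  seg 4: down by d2 = 12 → (-143/24, -12)
  seg 5: up by d3 = 3/2 → (-143/24, -21/2)
  seg 6: down by d8 = 95/12 → (-143/24, -221/12)
  seg 7: right by d6 = -143/24 → (-143/12, -221/12)

d4 = -69/2
d5 = 23/8
d6 = -143/24
d7 = -167/24
d8 = 95/12
endpoint = (-143/12, -221/12)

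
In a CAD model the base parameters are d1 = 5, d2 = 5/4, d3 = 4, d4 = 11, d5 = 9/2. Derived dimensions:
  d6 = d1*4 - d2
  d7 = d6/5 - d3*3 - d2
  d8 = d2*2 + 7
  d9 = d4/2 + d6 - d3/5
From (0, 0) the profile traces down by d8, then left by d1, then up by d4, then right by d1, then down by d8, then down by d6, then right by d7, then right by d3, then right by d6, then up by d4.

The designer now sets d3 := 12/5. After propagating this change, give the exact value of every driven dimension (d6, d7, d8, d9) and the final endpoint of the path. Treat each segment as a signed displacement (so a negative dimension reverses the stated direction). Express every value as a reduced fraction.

Apply edit: d3 := 12/5
  d6 = d1*4 - d2 = 75/4
  d7 = d6/5 - d3*3 - d2 = -47/10
  d8 = d2*2 + 7 = 19/2
  d9 = d4/2 + d6 - d3/5 = 2377/100
Walk from origin (0, 0):
  seg 1: down by d8 = 19/2 → (0, -19/2)
  seg 2: left by d1 = 5 → (-5, -19/2)
  seg 3: up by d4 = 11 → (-5, 3/2)
  seg 4: right by d1 = 5 → (0, 3/2)
  seg 5: down by d8 = 19/2 → (0, -8)
  seg 6: down by d6 = 75/4 → (0, -107/4)
  seg 7: right by d7 = -47/10 → (-47/10, -107/4)
  seg 8: right by d3 = 12/5 → (-23/10, -107/4)
  seg 9: right by d6 = 75/4 → (329/20, -107/4)
  seg 10: up by d4 = 11 → (329/20, -63/4)

d6 = 75/4
d7 = -47/10
d8 = 19/2
d9 = 2377/100
endpoint = (329/20, -63/4)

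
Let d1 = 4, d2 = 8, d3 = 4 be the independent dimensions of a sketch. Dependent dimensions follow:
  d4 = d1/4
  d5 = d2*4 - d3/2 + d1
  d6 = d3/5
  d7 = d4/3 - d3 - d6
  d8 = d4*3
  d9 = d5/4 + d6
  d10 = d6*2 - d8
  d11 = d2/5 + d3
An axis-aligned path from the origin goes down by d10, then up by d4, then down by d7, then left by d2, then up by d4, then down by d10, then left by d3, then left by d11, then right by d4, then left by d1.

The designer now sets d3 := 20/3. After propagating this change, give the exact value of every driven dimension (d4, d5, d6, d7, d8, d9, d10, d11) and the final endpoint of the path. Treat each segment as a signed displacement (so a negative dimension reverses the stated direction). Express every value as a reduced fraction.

d4 = 1
d5 = 98/3
d6 = 4/3
d7 = -23/3
d8 = 3
d9 = 19/2
d10 = -1/3
d11 = 124/15
endpoint = (-389/15, 31/3)

Apply edit: d3 := 20/3
  d4 = d1/4 = 1
  d5 = d2*4 - d3/2 + d1 = 98/3
  d6 = d3/5 = 4/3
  d7 = d4/3 - d3 - d6 = -23/3
  d8 = d4*3 = 3
  d9 = d5/4 + d6 = 19/2
  d10 = d6*2 - d8 = -1/3
  d11 = d2/5 + d3 = 124/15
Walk from origin (0, 0):
  seg 1: down by d10 = -1/3 → (0, 1/3)
  seg 2: up by d4 = 1 → (0, 4/3)
  seg 3: down by d7 = -23/3 → (0, 9)
  seg 4: left by d2 = 8 → (-8, 9)
  seg 5: up by d4 = 1 → (-8, 10)
  seg 6: down by d10 = -1/3 → (-8, 31/3)
  seg 7: left by d3 = 20/3 → (-44/3, 31/3)
  seg 8: left by d11 = 124/15 → (-344/15, 31/3)
  seg 9: right by d4 = 1 → (-329/15, 31/3)
  seg 10: left by d1 = 4 → (-389/15, 31/3)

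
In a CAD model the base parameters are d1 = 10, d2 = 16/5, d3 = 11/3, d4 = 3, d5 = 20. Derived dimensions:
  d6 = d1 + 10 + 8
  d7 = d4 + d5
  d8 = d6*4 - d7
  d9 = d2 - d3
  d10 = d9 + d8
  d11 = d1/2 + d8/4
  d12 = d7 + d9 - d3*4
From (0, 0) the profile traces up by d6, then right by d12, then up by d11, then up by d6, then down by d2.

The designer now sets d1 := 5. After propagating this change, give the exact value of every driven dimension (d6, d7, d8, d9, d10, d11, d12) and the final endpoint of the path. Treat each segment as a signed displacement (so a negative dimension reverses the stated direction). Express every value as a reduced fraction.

d6 = 23
d7 = 23
d8 = 69
d9 = -7/15
d10 = 1028/15
d11 = 79/4
d12 = 118/15
endpoint = (118/15, 1251/20)

Apply edit: d1 := 5
  d6 = d1 + 10 + 8 = 23
  d7 = d4 + d5 = 23
  d8 = d6*4 - d7 = 69
  d9 = d2 - d3 = -7/15
  d10 = d9 + d8 = 1028/15
  d11 = d1/2 + d8/4 = 79/4
  d12 = d7 + d9 - d3*4 = 118/15
Walk from origin (0, 0):
  seg 1: up by d6 = 23 → (0, 23)
  seg 2: right by d12 = 118/15 → (118/15, 23)
  seg 3: up by d11 = 79/4 → (118/15, 171/4)
  seg 4: up by d6 = 23 → (118/15, 263/4)
  seg 5: down by d2 = 16/5 → (118/15, 1251/20)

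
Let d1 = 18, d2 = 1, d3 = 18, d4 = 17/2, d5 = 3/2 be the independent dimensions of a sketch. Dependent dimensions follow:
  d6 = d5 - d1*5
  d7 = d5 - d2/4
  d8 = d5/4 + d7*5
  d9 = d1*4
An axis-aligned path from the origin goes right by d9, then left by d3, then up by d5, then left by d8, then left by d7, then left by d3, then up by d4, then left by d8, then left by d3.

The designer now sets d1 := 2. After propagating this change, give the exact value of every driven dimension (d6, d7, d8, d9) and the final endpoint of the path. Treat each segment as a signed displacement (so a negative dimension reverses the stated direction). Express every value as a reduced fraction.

d6 = -17/2
d7 = 5/4
d8 = 53/8
d9 = 8
endpoint = (-121/2, 10)

Apply edit: d1 := 2
  d6 = d5 - d1*5 = -17/2
  d7 = d5 - d2/4 = 5/4
  d8 = d5/4 + d7*5 = 53/8
  d9 = d1*4 = 8
Walk from origin (0, 0):
  seg 1: right by d9 = 8 → (8, 0)
  seg 2: left by d3 = 18 → (-10, 0)
  seg 3: up by d5 = 3/2 → (-10, 3/2)
  seg 4: left by d8 = 53/8 → (-133/8, 3/2)
  seg 5: left by d7 = 5/4 → (-143/8, 3/2)
  seg 6: left by d3 = 18 → (-287/8, 3/2)
  seg 7: up by d4 = 17/2 → (-287/8, 10)
  seg 8: left by d8 = 53/8 → (-85/2, 10)
  seg 9: left by d3 = 18 → (-121/2, 10)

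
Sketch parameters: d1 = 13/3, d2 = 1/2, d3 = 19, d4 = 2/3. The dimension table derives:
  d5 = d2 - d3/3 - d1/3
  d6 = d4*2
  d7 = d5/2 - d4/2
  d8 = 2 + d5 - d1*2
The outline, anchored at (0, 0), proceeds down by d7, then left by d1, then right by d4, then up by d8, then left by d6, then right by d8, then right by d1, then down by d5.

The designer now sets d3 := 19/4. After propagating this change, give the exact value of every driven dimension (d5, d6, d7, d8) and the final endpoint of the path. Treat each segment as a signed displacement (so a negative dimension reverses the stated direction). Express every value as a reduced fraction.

Apply edit: d3 := 19/4
  d5 = d2 - d3/3 - d1/3 = -91/36
  d6 = d4*2 = 4/3
  d7 = d5/2 - d4/2 = -115/72
  d8 = 2 + d5 - d1*2 = -331/36
Walk from origin (0, 0):
  seg 1: down by d7 = -115/72 → (0, 115/72)
  seg 2: left by d1 = 13/3 → (-13/3, 115/72)
  seg 3: right by d4 = 2/3 → (-11/3, 115/72)
  seg 4: up by d8 = -331/36 → (-11/3, -547/72)
  seg 5: left by d6 = 4/3 → (-5, -547/72)
  seg 6: right by d8 = -331/36 → (-511/36, -547/72)
  seg 7: right by d1 = 13/3 → (-355/36, -547/72)
  seg 8: down by d5 = -91/36 → (-355/36, -365/72)

d5 = -91/36
d6 = 4/3
d7 = -115/72
d8 = -331/36
endpoint = (-355/36, -365/72)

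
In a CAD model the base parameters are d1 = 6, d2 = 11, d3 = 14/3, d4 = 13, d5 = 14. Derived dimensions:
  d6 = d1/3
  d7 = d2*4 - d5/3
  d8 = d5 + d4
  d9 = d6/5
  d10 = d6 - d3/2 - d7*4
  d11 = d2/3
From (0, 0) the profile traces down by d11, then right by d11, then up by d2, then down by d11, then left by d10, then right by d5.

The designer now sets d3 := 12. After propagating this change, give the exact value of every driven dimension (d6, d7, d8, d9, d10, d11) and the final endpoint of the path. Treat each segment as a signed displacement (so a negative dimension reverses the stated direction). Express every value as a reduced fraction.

Apply edit: d3 := 12
  d6 = d1/3 = 2
  d7 = d2*4 - d5/3 = 118/3
  d8 = d5 + d4 = 27
  d9 = d6/5 = 2/5
  d10 = d6 - d3/2 - d7*4 = -484/3
  d11 = d2/3 = 11/3
Walk from origin (0, 0):
  seg 1: down by d11 = 11/3 → (0, -11/3)
  seg 2: right by d11 = 11/3 → (11/3, -11/3)
  seg 3: up by d2 = 11 → (11/3, 22/3)
  seg 4: down by d11 = 11/3 → (11/3, 11/3)
  seg 5: left by d10 = -484/3 → (165, 11/3)
  seg 6: right by d5 = 14 → (179, 11/3)

d6 = 2
d7 = 118/3
d8 = 27
d9 = 2/5
d10 = -484/3
d11 = 11/3
endpoint = (179, 11/3)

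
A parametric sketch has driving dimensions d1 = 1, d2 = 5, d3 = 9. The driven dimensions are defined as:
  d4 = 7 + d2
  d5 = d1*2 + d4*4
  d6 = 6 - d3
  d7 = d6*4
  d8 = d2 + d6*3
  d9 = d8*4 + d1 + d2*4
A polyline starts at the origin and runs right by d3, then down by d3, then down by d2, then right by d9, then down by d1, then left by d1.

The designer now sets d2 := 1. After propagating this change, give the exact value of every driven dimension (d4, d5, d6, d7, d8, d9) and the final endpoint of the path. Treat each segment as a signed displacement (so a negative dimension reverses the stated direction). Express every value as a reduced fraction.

d4 = 8
d5 = 34
d6 = -3
d7 = -12
d8 = -8
d9 = -27
endpoint = (-19, -11)

Apply edit: d2 := 1
  d4 = 7 + d2 = 8
  d5 = d1*2 + d4*4 = 34
  d6 = 6 - d3 = -3
  d7 = d6*4 = -12
  d8 = d2 + d6*3 = -8
  d9 = d8*4 + d1 + d2*4 = -27
Walk from origin (0, 0):
  seg 1: right by d3 = 9 → (9, 0)
  seg 2: down by d3 = 9 → (9, -9)
  seg 3: down by d2 = 1 → (9, -10)
  seg 4: right by d9 = -27 → (-18, -10)
  seg 5: down by d1 = 1 → (-18, -11)
  seg 6: left by d1 = 1 → (-19, -11)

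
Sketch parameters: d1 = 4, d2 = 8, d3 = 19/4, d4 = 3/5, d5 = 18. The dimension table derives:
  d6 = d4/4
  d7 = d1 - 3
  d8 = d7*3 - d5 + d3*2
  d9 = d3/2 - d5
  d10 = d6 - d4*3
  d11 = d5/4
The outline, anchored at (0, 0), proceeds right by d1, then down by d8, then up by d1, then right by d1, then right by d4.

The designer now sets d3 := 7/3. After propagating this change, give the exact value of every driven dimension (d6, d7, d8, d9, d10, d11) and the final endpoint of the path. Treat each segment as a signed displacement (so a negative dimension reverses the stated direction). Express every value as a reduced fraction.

Apply edit: d3 := 7/3
  d6 = d4/4 = 3/20
  d7 = d1 - 3 = 1
  d8 = d7*3 - d5 + d3*2 = -31/3
  d9 = d3/2 - d5 = -101/6
  d10 = d6 - d4*3 = -33/20
  d11 = d5/4 = 9/2
Walk from origin (0, 0):
  seg 1: right by d1 = 4 → (4, 0)
  seg 2: down by d8 = -31/3 → (4, 31/3)
  seg 3: up by d1 = 4 → (4, 43/3)
  seg 4: right by d1 = 4 → (8, 43/3)
  seg 5: right by d4 = 3/5 → (43/5, 43/3)

d6 = 3/20
d7 = 1
d8 = -31/3
d9 = -101/6
d10 = -33/20
d11 = 9/2
endpoint = (43/5, 43/3)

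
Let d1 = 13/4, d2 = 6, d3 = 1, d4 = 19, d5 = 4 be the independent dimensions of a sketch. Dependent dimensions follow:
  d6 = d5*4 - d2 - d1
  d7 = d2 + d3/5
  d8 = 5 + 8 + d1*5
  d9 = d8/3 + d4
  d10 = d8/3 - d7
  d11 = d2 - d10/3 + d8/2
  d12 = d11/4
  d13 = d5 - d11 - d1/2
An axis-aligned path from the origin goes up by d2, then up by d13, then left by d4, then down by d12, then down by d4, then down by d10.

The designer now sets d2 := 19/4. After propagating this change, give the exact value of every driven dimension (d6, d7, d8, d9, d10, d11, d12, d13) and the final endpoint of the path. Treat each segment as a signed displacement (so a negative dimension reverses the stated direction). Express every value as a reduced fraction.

d6 = 8
d7 = 99/20
d8 = 117/4
d9 = 115/4
d10 = 24/5
d11 = 711/40
d12 = 711/160
d13 = -77/5
endpoint = (-19, -6223/160)

Apply edit: d2 := 19/4
  d6 = d5*4 - d2 - d1 = 8
  d7 = d2 + d3/5 = 99/20
  d8 = 5 + 8 + d1*5 = 117/4
  d9 = d8/3 + d4 = 115/4
  d10 = d8/3 - d7 = 24/5
  d11 = d2 - d10/3 + d8/2 = 711/40
  d12 = d11/4 = 711/160
  d13 = d5 - d11 - d1/2 = -77/5
Walk from origin (0, 0):
  seg 1: up by d2 = 19/4 → (0, 19/4)
  seg 2: up by d13 = -77/5 → (0, -213/20)
  seg 3: left by d4 = 19 → (-19, -213/20)
  seg 4: down by d12 = 711/160 → (-19, -483/32)
  seg 5: down by d4 = 19 → (-19, -1091/32)
  seg 6: down by d10 = 24/5 → (-19, -6223/160)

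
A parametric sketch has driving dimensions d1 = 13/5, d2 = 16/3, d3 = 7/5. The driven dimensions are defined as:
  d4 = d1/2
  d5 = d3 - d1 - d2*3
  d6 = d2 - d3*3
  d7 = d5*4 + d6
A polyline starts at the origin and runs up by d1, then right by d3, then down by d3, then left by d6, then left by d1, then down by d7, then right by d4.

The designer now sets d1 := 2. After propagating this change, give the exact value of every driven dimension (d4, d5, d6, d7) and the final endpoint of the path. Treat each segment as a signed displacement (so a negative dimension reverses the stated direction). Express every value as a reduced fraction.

Apply edit: d1 := 2
  d4 = d1/2 = 1
  d5 = d3 - d1 - d2*3 = -83/5
  d6 = d2 - d3*3 = 17/15
  d7 = d5*4 + d6 = -979/15
Walk from origin (0, 0):
  seg 1: up by d1 = 2 → (0, 2)
  seg 2: right by d3 = 7/5 → (7/5, 2)
  seg 3: down by d3 = 7/5 → (7/5, 3/5)
  seg 4: left by d6 = 17/15 → (4/15, 3/5)
  seg 5: left by d1 = 2 → (-26/15, 3/5)
  seg 6: down by d7 = -979/15 → (-26/15, 988/15)
  seg 7: right by d4 = 1 → (-11/15, 988/15)

d4 = 1
d5 = -83/5
d6 = 17/15
d7 = -979/15
endpoint = (-11/15, 988/15)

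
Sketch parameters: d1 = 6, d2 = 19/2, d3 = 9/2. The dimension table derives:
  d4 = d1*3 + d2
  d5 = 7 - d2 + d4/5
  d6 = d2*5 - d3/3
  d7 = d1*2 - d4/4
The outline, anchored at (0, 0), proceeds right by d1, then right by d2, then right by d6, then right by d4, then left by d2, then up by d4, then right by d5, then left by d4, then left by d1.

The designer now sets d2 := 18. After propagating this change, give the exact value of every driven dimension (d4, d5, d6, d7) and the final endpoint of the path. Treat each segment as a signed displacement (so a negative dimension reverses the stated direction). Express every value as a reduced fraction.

Apply edit: d2 := 18
  d4 = d1*3 + d2 = 36
  d5 = 7 - d2 + d4/5 = -19/5
  d6 = d2*5 - d3/3 = 177/2
  d7 = d1*2 - d4/4 = 3
Walk from origin (0, 0):
  seg 1: right by d1 = 6 → (6, 0)
  seg 2: right by d2 = 18 → (24, 0)
  seg 3: right by d6 = 177/2 → (225/2, 0)
  seg 4: right by d4 = 36 → (297/2, 0)
  seg 5: left by d2 = 18 → (261/2, 0)
  seg 6: up by d4 = 36 → (261/2, 36)
  seg 7: right by d5 = -19/5 → (1267/10, 36)
  seg 8: left by d4 = 36 → (907/10, 36)
  seg 9: left by d1 = 6 → (847/10, 36)

d4 = 36
d5 = -19/5
d6 = 177/2
d7 = 3
endpoint = (847/10, 36)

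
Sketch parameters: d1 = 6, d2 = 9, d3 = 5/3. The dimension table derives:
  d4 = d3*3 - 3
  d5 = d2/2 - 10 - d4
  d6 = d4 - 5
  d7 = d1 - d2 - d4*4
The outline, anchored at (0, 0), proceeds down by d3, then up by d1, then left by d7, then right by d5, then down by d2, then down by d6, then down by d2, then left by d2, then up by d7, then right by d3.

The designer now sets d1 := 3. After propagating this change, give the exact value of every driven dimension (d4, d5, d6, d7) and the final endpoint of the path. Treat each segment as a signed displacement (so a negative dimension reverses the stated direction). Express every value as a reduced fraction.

Apply edit: d1 := 3
  d4 = d3*3 - 3 = 2
  d5 = d2/2 - 10 - d4 = -15/2
  d6 = d4 - 5 = -3
  d7 = d1 - d2 - d4*4 = -14
Walk from origin (0, 0):
  seg 1: down by d3 = 5/3 → (0, -5/3)
  seg 2: up by d1 = 3 → (0, 4/3)
  seg 3: left by d7 = -14 → (14, 4/3)
  seg 4: right by d5 = -15/2 → (13/2, 4/3)
  seg 5: down by d2 = 9 → (13/2, -23/3)
  seg 6: down by d6 = -3 → (13/2, -14/3)
  seg 7: down by d2 = 9 → (13/2, -41/3)
  seg 8: left by d2 = 9 → (-5/2, -41/3)
  seg 9: up by d7 = -14 → (-5/2, -83/3)
  seg 10: right by d3 = 5/3 → (-5/6, -83/3)

d4 = 2
d5 = -15/2
d6 = -3
d7 = -14
endpoint = (-5/6, -83/3)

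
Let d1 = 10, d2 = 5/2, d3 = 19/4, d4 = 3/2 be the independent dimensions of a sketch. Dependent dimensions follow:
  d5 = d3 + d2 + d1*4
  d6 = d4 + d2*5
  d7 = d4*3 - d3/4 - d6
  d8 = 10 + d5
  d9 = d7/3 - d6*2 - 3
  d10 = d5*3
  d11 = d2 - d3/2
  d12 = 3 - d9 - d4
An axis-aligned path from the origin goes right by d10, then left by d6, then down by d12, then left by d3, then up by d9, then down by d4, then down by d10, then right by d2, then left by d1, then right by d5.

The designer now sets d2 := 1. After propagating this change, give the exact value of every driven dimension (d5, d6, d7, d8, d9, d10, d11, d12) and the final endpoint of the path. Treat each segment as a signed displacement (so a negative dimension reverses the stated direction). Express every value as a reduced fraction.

Apply edit: d2 := 1
  d5 = d3 + d2 + d1*4 = 183/4
  d6 = d4 + d2*5 = 13/2
  d7 = d4*3 - d3/4 - d6 = -51/16
  d8 = 10 + d5 = 223/4
  d9 = d7/3 - d6*2 - 3 = -273/16
  d10 = d5*3 = 549/4
  d11 = d2 - d3/2 = -11/8
  d12 = 3 - d9 - d4 = 297/16
Walk from origin (0, 0):
  seg 1: right by d10 = 549/4 → (549/4, 0)
  seg 2: left by d6 = 13/2 → (523/4, 0)
  seg 3: down by d12 = 297/16 → (523/4, -297/16)
  seg 4: left by d3 = 19/4 → (126, -297/16)
  seg 5: up by d9 = -273/16 → (126, -285/8)
  seg 6: down by d4 = 3/2 → (126, -297/8)
  seg 7: down by d10 = 549/4 → (126, -1395/8)
  seg 8: right by d2 = 1 → (127, -1395/8)
  seg 9: left by d1 = 10 → (117, -1395/8)
  seg 10: right by d5 = 183/4 → (651/4, -1395/8)

d5 = 183/4
d6 = 13/2
d7 = -51/16
d8 = 223/4
d9 = -273/16
d10 = 549/4
d11 = -11/8
d12 = 297/16
endpoint = (651/4, -1395/8)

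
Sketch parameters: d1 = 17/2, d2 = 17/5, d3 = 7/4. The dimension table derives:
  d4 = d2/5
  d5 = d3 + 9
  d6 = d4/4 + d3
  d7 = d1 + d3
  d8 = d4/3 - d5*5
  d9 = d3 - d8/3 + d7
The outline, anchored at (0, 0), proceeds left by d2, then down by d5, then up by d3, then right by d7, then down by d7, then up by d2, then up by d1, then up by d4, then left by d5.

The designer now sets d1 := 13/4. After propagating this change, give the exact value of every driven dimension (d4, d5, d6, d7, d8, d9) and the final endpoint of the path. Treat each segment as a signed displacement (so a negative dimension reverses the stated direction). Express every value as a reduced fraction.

d4 = 17/25
d5 = 43/4
d6 = 48/25
d7 = 5
d8 = -16057/300
d9 = 5533/225
endpoint = (-183/20, -667/100)

Apply edit: d1 := 13/4
  d4 = d2/5 = 17/25
  d5 = d3 + 9 = 43/4
  d6 = d4/4 + d3 = 48/25
  d7 = d1 + d3 = 5
  d8 = d4/3 - d5*5 = -16057/300
  d9 = d3 - d8/3 + d7 = 5533/225
Walk from origin (0, 0):
  seg 1: left by d2 = 17/5 → (-17/5, 0)
  seg 2: down by d5 = 43/4 → (-17/5, -43/4)
  seg 3: up by d3 = 7/4 → (-17/5, -9)
  seg 4: right by d7 = 5 → (8/5, -9)
  seg 5: down by d7 = 5 → (8/5, -14)
  seg 6: up by d2 = 17/5 → (8/5, -53/5)
  seg 7: up by d1 = 13/4 → (8/5, -147/20)
  seg 8: up by d4 = 17/25 → (8/5, -667/100)
  seg 9: left by d5 = 43/4 → (-183/20, -667/100)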